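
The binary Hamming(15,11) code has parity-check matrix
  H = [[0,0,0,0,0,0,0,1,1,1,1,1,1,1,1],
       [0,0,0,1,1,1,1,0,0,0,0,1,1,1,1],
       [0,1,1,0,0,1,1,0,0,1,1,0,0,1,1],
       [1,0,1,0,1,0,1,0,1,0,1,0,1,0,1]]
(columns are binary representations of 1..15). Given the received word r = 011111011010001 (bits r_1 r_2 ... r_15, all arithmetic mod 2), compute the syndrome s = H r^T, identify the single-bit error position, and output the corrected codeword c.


s = (0, 0, 1, 1)^T, error position = 3, corrected codeword c = 010111011010001

Compute s = H r^T mod 2 one row at a time:
  s_1 = 1 + 1 + 0 + 1 + 0 + 0 + 0 + 1 = 4 ≡ 0 (mod 2).
  s_2 = 1 + 1 + 1 + 0 + 0 + 0 + 0 + 1 = 4 ≡ 0 (mod 2).
  s_3 = 1 + 1 + 1 + 0 + 0 + 1 + 0 + 1 = 5 ≡ 1 (mod 2).
  s_4 = 0 + 1 + 1 + 0 + 1 + 1 + 0 + 1 = 5 ≡ 1 (mod 2).
s = (0, 0, 1, 1)^T — this equals column 3 of H (binary 0011), so error is at position 3.
Correct: flip bit 3 of r = 011111011010001 to get c = 010111011010001.


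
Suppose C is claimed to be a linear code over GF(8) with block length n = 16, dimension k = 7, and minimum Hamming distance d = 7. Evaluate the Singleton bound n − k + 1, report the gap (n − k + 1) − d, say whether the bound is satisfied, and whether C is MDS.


Singleton RHS = n − k + 1 = 10, slack = 3, bound satisfied, not MDS.

Singleton bound: d ≤ n − k + 1.
Here n = 16, k = 7, so n − k + 1 = 10.
Given d = 7, check d ≤ 10: YES.
Slack = (n − k + 1) − d = 3.
The code is NOT MDS (slack = 3 > 0).
Description: the claimed parameters are [16, 7, 7]_8; such a code would be non-MDS.


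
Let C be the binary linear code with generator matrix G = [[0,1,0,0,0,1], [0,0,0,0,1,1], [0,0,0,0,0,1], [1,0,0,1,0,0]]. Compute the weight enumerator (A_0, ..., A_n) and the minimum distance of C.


Weight distribution: A_0 = 1, A_1 = 3, A_2 = 4, A_3 = 4, A_4 = 3, A_5 = 1. Minimum distance d = 1.

Enumerate all 2^4 = 16 messages m ∈ F_2^4.
For each, compute codeword c = mG in F_2^6, then tally its weight.
  m = 0000 → c = 000000, weight = 0.
  m = 1000 → c = 010001, weight = 2.
  m = 0100 → c = 000011, weight = 2.
  m = 1100 → c = 010010, weight = 2.
  m = 0010 → c = 000001, weight = 1.
  m = 1010 → c = 010000, weight = 1.
  m = 0110 → c = 000010, weight = 1.
  m = 1110 → c = 010011, weight = 3.
  m = 0001 → c = 100100, weight = 2.
  m = 1001 → c = 110101, weight = 4.
  m = 0101 → c = 100111, weight = 4.
  m = 1101 → c = 110110, weight = 4.
  m = 0011 → c = 100101, weight = 3.
  m = 1011 → c = 110100, weight = 3.
  m = 0111 → c = 100110, weight = 3.
  m = 1111 → c = 110111, weight = 5.
Tally weights:
  weight 0: 1 codewords.
  weight 1: 3 codewords.
  weight 2: 4 codewords.
  weight 3: 4 codewords.
  weight 4: 3 codewords.
  weight 5: 1 codewords.
Minimum distance d = smallest w > 0 with A_w > 0 = 1.
Sanity: Σ A_w = 16 = 2^4 = 16 ✓.


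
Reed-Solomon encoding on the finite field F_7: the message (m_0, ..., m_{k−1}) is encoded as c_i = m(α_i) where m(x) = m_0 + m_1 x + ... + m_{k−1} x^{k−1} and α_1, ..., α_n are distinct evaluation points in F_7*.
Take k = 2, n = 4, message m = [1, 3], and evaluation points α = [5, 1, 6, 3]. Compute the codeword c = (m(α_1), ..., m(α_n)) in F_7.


c = [2, 4, 5, 3]

Message polynomial: m(x) = 1 + 3·x (mod 7).
For each evaluation point α_i, compute m(α_i) mod 7:
  α_1 = 5: Horner steps 3 → 2, so m(5) = 2.
  α_2 = 1: Horner steps 3 → 4, so m(1) = 4.
  α_3 = 6: Horner steps 3 → 5, so m(6) = 5.
  α_4 = 3: Horner steps 3 → 3, so m(3) = 3.
Codeword c = [2, 4, 5, 3] ∈ F_7^4.


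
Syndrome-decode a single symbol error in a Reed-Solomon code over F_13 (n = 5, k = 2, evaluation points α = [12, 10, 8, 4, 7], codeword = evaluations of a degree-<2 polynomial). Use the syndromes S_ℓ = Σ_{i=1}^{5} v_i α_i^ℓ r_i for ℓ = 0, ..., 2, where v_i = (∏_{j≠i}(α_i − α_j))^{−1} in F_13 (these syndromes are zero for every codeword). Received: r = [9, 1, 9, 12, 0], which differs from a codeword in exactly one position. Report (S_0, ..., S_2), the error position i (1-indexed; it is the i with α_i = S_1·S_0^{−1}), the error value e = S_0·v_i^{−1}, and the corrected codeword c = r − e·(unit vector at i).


S = (2, 11, 2), error at position 1, error magnitude e = 3, c = [6, 1, 9, 12, 0].

Step 1: column multipliers v_i = (∏_{j≠i}(α_i − α_j))^{−1} mod 13.
  i = 1 (α = 12): (12−10)(12−8)(12−4)(12−7) = 2·4·8·5 = 320 ≡ 8, so v_1 = 8^{−1} = 5 (mod 13).
  i = 2 (α = 10): (10−12)(10−8)(10−4)(10−7) = (−2)·2·6·3 = −72 ≡ 6, so v_2 = 6^{−1} = 11 (mod 13).
  i = 3 (α = 8): (8−12)(8−10)(8−4)(8−7) = (−4)·(−2)·4·1 = 32 ≡ 6, so v_3 = 6^{−1} = 11 (mod 13).
  i = 4 (α = 4): (4−12)(4−10)(4−8)(4−7) = (−8)·(−6)·(−4)·(−3) = 576 ≡ 4, so v_4 = 4^{−1} = 10 (mod 13).
  i = 5 (α = 7): (7−12)(7−10)(7−8)(7−4) = (−5)·(−3)·(−1)·3 = −45 ≡ 7, so v_5 = 7^{−1} = 2 (mod 13).
  v = [5, 11, 11, 10, 2].
Step 2: syndromes of r = [9, 1, 9, 12, 0] (all sums mod 13).
  S_0 = Σ v_i r_i = 5·9 + 11·1 + 11·9 + 10·12 + 2·0 = 275 ≡ 2.
  S_1 = Σ v_i α_i r_i = 5·12·9 + 11·10·1 + 11·8·9 + 10·4·12 + 2·7·0 = 1922 ≡ 11.
  α_i^2 mod 13 = [1, 9, 12, 3, 10].
  S_2 = Σ v_i α_i^2 r_i = 5·1·9 + 11·9·1 + 11·12·9 + 10·3·12 + 2·10·0 = 1692 ≡ 2.
  S = (2, 11, 2) ≠ 0, so r is not a codeword (an error is present).
Step 3: locate the error. For a single error e at position i, S_ℓ = v_i·e·α_i^ℓ, so α_err = S_1/S_0.
  S_0^{−1} = 2^{−1} = 7 (mod 13), so α_err = 11·7 = 77 ≡ 12 = α_1. Error position i = 1.
  Consistency check: S_2/S_1 = 2·6 = 12 ≡ 12 = α_err ✓ (single-error assumption holds).
Step 4: error magnitude e = S_0/v_1 = S_0·∏_{j≠1}(α_1 − α_j) = 2·8 = 16 ≡ 3 (mod 13).
Step 5: correct position 1: c_1 = r_1 − e = 9 − 3 ≡ 6 (mod 13). Hence c = [6, 1, 9, 12, 0].
  Check: interpolating c through the α_i gives m(x) = 2 + 9·x (degree < 2) with m(α_i) = c_i for every i, so c is indeed a codeword.


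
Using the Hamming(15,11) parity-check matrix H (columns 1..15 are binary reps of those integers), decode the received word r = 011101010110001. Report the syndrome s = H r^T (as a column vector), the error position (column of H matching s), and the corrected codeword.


s = (0, 1, 0, 1)^T, error position = 5, corrected codeword c = 011111010110001

Compute s = H r^T mod 2 one row at a time:
  s_1 = 1 + 0 + 1 + 1 + 0 + 0 + 0 + 1 = 4 ≡ 0 (mod 2).
  s_2 = 1 + 0 + 1 + 0 + 0 + 0 + 0 + 1 = 3 ≡ 1 (mod 2).
  s_3 = 1 + 1 + 1 + 0 + 1 + 1 + 0 + 1 = 6 ≡ 0 (mod 2).
  s_4 = 0 + 1 + 0 + 0 + 0 + 1 + 0 + 1 = 3 ≡ 1 (mod 2).
s = (0, 1, 0, 1)^T — this equals column 5 of H (binary 0101), so error is at position 5.
Correct: flip bit 5 of r = 011101010110001 to get c = 011111010110001.


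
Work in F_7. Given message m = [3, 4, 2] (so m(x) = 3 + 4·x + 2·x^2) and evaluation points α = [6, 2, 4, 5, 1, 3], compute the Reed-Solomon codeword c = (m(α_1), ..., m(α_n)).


c = [1, 5, 2, 3, 2, 5]

Message polynomial: m(x) = 3 + 4·x + 2·x^2 (mod 7).
For each evaluation point α_i, compute m(α_i) mod 7:
  α_1 = 6: Horner steps 2 → 2 → 1, so m(6) = 1.
  α_2 = 2: Horner steps 2 → 1 → 5, so m(2) = 5.
  α_3 = 4: Horner steps 2 → 5 → 2, so m(4) = 2.
  α_4 = 5: Horner steps 2 → 0 → 3, so m(5) = 3.
  α_5 = 1: Horner steps 2 → 6 → 2, so m(1) = 2.
  α_6 = 3: Horner steps 2 → 3 → 5, so m(3) = 5.
Codeword c = [1, 5, 2, 3, 2, 5] ∈ F_7^6.


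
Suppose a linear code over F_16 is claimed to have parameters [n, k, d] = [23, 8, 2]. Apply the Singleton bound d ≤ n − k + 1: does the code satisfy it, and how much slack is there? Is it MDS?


Singleton RHS = n − k + 1 = 16, slack = 14, bound satisfied, not MDS.

Singleton bound: d ≤ n − k + 1.
Here n = 23, k = 8, so n − k + 1 = 16.
Given d = 2, check d ≤ 16: YES.
Slack = (n − k + 1) − d = 14.
The code is NOT MDS (slack = 14 > 0).
Description: the claimed parameters are [23, 8, 2]_16; such a code would be non-MDS.


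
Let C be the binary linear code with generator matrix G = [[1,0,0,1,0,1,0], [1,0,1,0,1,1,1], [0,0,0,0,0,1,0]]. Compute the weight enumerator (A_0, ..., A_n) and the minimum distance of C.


Weight distribution: A_0 = 1, A_1 = 1, A_2 = 1, A_3 = 1, A_4 = 2, A_5 = 2. Minimum distance d = 1.

Enumerate all 2^3 = 8 messages m ∈ F_2^3.
For each, compute codeword c = mG in F_2^7, then tally its weight.
  m = 000 → c = 0000000, weight = 0.
  m = 100 → c = 1001010, weight = 3.
  m = 010 → c = 1010111, weight = 5.
  m = 110 → c = 0011101, weight = 4.
  m = 001 → c = 0000010, weight = 1.
  m = 101 → c = 1001000, weight = 2.
  m = 011 → c = 1010101, weight = 4.
  m = 111 → c = 0011111, weight = 5.
Tally weights:
  weight 0: 1 codewords.
  weight 1: 1 codewords.
  weight 2: 1 codewords.
  weight 3: 1 codewords.
  weight 4: 2 codewords.
  weight 5: 2 codewords.
Minimum distance d = smallest w > 0 with A_w > 0 = 1.
Sanity: Σ A_w = 8 = 2^3 = 8 ✓.


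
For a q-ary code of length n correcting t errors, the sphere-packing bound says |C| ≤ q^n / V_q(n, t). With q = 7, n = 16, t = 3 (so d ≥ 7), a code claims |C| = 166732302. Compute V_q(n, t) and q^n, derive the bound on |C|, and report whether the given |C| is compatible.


V_q(n, t) = 125377, q^n = 33232930569601, Hamming bound = 265064011, |C| = 166732302 ≤ bound (satisfied).

Step 1: Compute V_q(n, t) = Σ_{j=0}^3 C(n, j) (q−1)^j.
  j = 0: C(16,0)·(6)^0 = 1·1 = 1.
  j = 1: C(16,1)·(6)^1 = 16·6 = 96.
  j = 2: C(16,2)·(6)^2 = 120·36 = 4320.
  j = 3: C(16,3)·(6)^3 = 560·216 = 120960.
  V_q(n, t) = 1 + 96 + 4320 + 120960 = 125377.
Step 2: q^n = 7^16 = 33232930569601.
Step 3: Hamming bound ⌊q^n / V_q(n,t)⌋ = ⌊33232930569601/125377⌋ = 265064011.
Step 4: Compare |C| = 166732302 to 265064011: satisfied.
The claimed |C| lies below the Hamming bound.


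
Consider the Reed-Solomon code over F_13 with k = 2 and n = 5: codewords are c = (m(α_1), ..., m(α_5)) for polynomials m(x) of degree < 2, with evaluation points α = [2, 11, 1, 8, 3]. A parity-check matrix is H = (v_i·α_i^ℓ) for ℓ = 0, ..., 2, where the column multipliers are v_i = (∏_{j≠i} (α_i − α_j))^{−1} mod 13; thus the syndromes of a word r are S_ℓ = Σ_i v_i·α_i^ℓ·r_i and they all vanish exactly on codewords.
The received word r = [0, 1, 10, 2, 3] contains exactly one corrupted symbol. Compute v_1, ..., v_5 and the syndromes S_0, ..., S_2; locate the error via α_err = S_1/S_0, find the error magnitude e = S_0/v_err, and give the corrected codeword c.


S = (7, 4, 6), error at position 4, error magnitude e = 10, c = [0, 1, 10, 5, 3].

Step 1: column multipliers v_i = (∏_{j≠i}(α_i − α_j))^{−1} mod 13.
  i = 1 (α = 2): (2−11)(2−1)(2−8)(2−3) = (−9)·1·(−6)·(−1) = −54 ≡ 11, so v_1 = 11^{−1} = 6 (mod 13).
  i = 2 (α = 11): (11−2)(11−1)(11−8)(11−3) = 9·10·3·8 = 2160 ≡ 2, so v_2 = 2^{−1} = 7 (mod 13).
  i = 3 (α = 1): (1−2)(1−11)(1−8)(1−3) = (−1)·(−10)·(−7)·(−2) = 140 ≡ 10, so v_3 = 10^{−1} = 4 (mod 13).
  i = 4 (α = 8): (8−2)(8−11)(8−1)(8−3) = 6·(−3)·7·5 = −630 ≡ 7, so v_4 = 7^{−1} = 2 (mod 13).
  i = 5 (α = 3): (3−2)(3−11)(3−1)(3−8) = 1·(−8)·2·(−5) = 80 ≡ 2, so v_5 = 2^{−1} = 7 (mod 13).
  v = [6, 7, 4, 2, 7].
Step 2: syndromes of r = [0, 1, 10, 2, 3] (all sums mod 13).
  S_0 = Σ v_i r_i = 6·0 + 7·1 + 4·10 + 2·2 + 7·3 = 72 ≡ 7.
  S_1 = Σ v_i α_i r_i = 6·2·0 + 7·11·1 + 4·1·10 + 2·8·2 + 7·3·3 = 212 ≡ 4.
  α_i^2 mod 13 = [4, 4, 1, 12, 9].
  S_2 = Σ v_i α_i^2 r_i = 6·4·0 + 7·4·1 + 4·1·10 + 2·12·2 + 7·9·3 = 305 ≡ 6.
  S = (7, 4, 6) ≠ 0, so r is not a codeword (an error is present).
Step 3: locate the error. For a single error e at position i, S_ℓ = v_i·e·α_i^ℓ, so α_err = S_1/S_0.
  S_0^{−1} = 7^{−1} = 2 (mod 13), so α_err = 4·2 = 8 ≡ 8 = α_4. Error position i = 4.
  Consistency check: S_2/S_1 = 6·10 = 60 ≡ 8 = α_err ✓ (single-error assumption holds).
Step 4: error magnitude e = S_0/v_4 = S_0·∏_{j≠4}(α_4 − α_j) = 7·7 = 49 ≡ 10 (mod 13).
Step 5: correct position 4: c_4 = r_4 − e = 2 − 10 ≡ 5 (mod 13). Hence c = [0, 1, 10, 5, 3].
  Check: interpolating c through the α_i gives m(x) = 7 + 3·x (degree < 2) with m(α_i) = c_i for every i, so c is indeed a codeword.


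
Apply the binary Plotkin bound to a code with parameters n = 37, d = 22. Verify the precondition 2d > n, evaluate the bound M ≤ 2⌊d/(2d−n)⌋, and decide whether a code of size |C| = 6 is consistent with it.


Plotkin bound M ≤ 6; given |C| = 6 ≤ bound (satisfied).

Check applicability: 2d = 44, n = 37.
2d − n = 7 > 0, so Plotkin applies.
Compute d/(2d−n) = 22/7 ≈ 3.1429.
⌊d/(2d−n)⌋ = 3.
Plotkin bound: M ≤ 2·3 = 6.
Given |C| = 6, check: satisfied.
This |C| is at the Plotkin bound.


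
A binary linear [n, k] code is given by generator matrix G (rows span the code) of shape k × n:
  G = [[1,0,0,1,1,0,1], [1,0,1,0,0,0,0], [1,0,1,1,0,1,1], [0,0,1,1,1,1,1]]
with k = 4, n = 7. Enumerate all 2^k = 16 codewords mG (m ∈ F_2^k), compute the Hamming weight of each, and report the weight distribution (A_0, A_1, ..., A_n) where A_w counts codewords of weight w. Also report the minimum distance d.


Weight distribution: A_0 = 1, A_1 = 1, A_2 = 4, A_3 = 4, A_4 = 3, A_5 = 3. Minimum distance d = 1.

Enumerate all 2^4 = 16 messages m ∈ F_2^4.
For each, compute codeword c = mG in F_2^7, then tally its weight.
  m = 0000 → c = 0000000, weight = 0.
  m = 1000 → c = 1001101, weight = 4.
  m = 0100 → c = 1010000, weight = 2.
  m = 1100 → c = 0011101, weight = 4.
  m = 0010 → c = 1011011, weight = 5.
  m = 1010 → c = 0010110, weight = 3.
  m = 0110 → c = 0001011, weight = 3.
  m = 1110 → c = 1000110, weight = 3.
  m = 0001 → c = 0011111, weight = 5.
  m = 1001 → c = 1010010, weight = 3.
  m = 0101 → c = 1001111, weight = 5.
  m = 1101 → c = 0000010, weight = 1.
  m = 0011 → c = 1000100, weight = 2.
  m = 1011 → c = 0001001, weight = 2.
  m = 0111 → c = 0010100, weight = 2.
  m = 1111 → c = 1011001, weight = 4.
Tally weights:
  weight 0: 1 codewords.
  weight 1: 1 codewords.
  weight 2: 4 codewords.
  weight 3: 4 codewords.
  weight 4: 3 codewords.
  weight 5: 3 codewords.
Minimum distance d = smallest w > 0 with A_w > 0 = 1.
Sanity: Σ A_w = 16 = 2^4 = 16 ✓.


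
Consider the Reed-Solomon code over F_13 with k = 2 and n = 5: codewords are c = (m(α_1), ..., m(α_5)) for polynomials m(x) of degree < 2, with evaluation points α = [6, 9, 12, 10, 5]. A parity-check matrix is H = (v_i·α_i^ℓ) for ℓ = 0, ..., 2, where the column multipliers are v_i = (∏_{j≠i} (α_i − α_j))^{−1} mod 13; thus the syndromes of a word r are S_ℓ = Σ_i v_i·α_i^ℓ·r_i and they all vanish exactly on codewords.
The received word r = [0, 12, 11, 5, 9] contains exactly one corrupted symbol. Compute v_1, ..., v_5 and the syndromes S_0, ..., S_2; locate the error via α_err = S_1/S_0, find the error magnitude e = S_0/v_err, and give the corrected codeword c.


S = (11, 6, 8), error at position 4, error magnitude e = 2, c = [0, 12, 11, 3, 9].

Step 1: column multipliers v_i = (∏_{j≠i}(α_i − α_j))^{−1} mod 13.
  i = 1 (α = 6): (6−9)(6−12)(6−10)(6−5) = (−3)·(−6)·(−4)·1 = −72 ≡ 6, so v_1 = 6^{−1} = 11 (mod 13).
  i = 2 (α = 9): (9−6)(9−12)(9−10)(9−5) = 3·(−3)·(−1)·4 = 36 ≡ 10, so v_2 = 10^{−1} = 4 (mod 13).
  i = 3 (α = 12): (12−6)(12−9)(12−10)(12−5) = 6·3·2·7 = 252 ≡ 5, so v_3 = 5^{−1} = 8 (mod 13).
  i = 4 (α = 10): (10−6)(10−9)(10−12)(10−5) = 4·1·(−2)·5 = −40 ≡ 12, so v_4 = 12^{−1} = 12 (mod 13).
  i = 5 (α = 5): (5−6)(5−9)(5−12)(5−10) = (−1)·(−4)·(−7)·(−5) = 140 ≡ 10, so v_5 = 10^{−1} = 4 (mod 13).
  v = [11, 4, 8, 12, 4].
Step 2: syndromes of r = [0, 12, 11, 5, 9] (all sums mod 13).
  S_0 = Σ v_i r_i = 11·0 + 4·12 + 8·11 + 12·5 + 4·9 = 232 ≡ 11.
  S_1 = Σ v_i α_i r_i = 11·6·0 + 4·9·12 + 8·12·11 + 12·10·5 + 4·5·9 = 2268 ≡ 6.
  α_i^2 mod 13 = [10, 3, 1, 9, 12].
  S_2 = Σ v_i α_i^2 r_i = 11·10·0 + 4·3·12 + 8·1·11 + 12·9·5 + 4·12·9 = 1204 ≡ 8.
  S = (11, 6, 8) ≠ 0, so r is not a codeword (an error is present).
Step 3: locate the error. For a single error e at position i, S_ℓ = v_i·e·α_i^ℓ, so α_err = S_1/S_0.
  S_0^{−1} = 11^{−1} = 6 (mod 13), so α_err = 6·6 = 36 ≡ 10 = α_4. Error position i = 4.
  Consistency check: S_2/S_1 = 8·11 = 88 ≡ 10 = α_err ✓ (single-error assumption holds).
Step 4: error magnitude e = S_0/v_4 = S_0·∏_{j≠4}(α_4 − α_j) = 11·12 = 132 ≡ 2 (mod 13).
Step 5: correct position 4: c_4 = r_4 − e = 5 − 2 ≡ 3 (mod 13). Hence c = [0, 12, 11, 3, 9].
  Check: interpolating c through the α_i gives m(x) = 2 + 4·x (degree < 2) with m(α_i) = c_i for every i, so c is indeed a codeword.


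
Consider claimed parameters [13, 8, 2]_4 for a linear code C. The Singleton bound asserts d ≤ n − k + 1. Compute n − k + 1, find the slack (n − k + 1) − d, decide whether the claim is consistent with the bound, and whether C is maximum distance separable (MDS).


Singleton RHS = n − k + 1 = 6, slack = 4, bound satisfied, not MDS.

Singleton bound: d ≤ n − k + 1.
Here n = 13, k = 8, so n − k + 1 = 6.
Given d = 2, check d ≤ 6: YES.
Slack = (n − k + 1) − d = 4.
The code is NOT MDS (slack = 4 > 0).
Description: the claimed parameters are [13, 8, 2]_4; such a code would be non-MDS.


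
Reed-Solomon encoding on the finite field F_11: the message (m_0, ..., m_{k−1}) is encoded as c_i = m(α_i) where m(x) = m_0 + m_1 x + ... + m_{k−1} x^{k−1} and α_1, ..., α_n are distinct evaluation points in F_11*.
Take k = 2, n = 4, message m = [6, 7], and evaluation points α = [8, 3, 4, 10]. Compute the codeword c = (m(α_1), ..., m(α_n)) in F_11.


c = [7, 5, 1, 10]

Message polynomial: m(x) = 6 + 7·x (mod 11).
For each evaluation point α_i, compute m(α_i) mod 11:
  α_1 = 8: Horner steps 7 → 7, so m(8) = 7.
  α_2 = 3: Horner steps 7 → 5, so m(3) = 5.
  α_3 = 4: Horner steps 7 → 1, so m(4) = 1.
  α_4 = 10: Horner steps 7 → 10, so m(10) = 10.
Codeword c = [7, 5, 1, 10] ∈ F_11^4.


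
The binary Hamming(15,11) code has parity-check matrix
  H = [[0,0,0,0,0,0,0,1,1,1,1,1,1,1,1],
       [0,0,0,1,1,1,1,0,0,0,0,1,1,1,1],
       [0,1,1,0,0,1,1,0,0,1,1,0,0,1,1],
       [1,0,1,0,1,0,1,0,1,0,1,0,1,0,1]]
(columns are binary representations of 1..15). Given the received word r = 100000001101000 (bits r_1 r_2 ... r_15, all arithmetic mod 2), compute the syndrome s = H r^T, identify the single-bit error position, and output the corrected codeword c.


s = (1, 1, 1, 0)^T, error position = 14, corrected codeword c = 100000001101010

Compute s = H r^T mod 2 one row at a time:
  s_1 = 0 + 1 + 1 + 0 + 1 + 0 + 0 + 0 = 3 ≡ 1 (mod 2).
  s_2 = 0 + 0 + 0 + 0 + 1 + 0 + 0 + 0 = 1 ≡ 1 (mod 2).
  s_3 = 0 + 0 + 0 + 0 + 1 + 0 + 0 + 0 = 1 ≡ 1 (mod 2).
  s_4 = 1 + 0 + 0 + 0 + 1 + 0 + 0 + 0 = 2 ≡ 0 (mod 2).
s = (1, 1, 1, 0)^T — this equals column 14 of H (binary 1110), so error is at position 14.
Correct: flip bit 14 of r = 100000001101000 to get c = 100000001101010.


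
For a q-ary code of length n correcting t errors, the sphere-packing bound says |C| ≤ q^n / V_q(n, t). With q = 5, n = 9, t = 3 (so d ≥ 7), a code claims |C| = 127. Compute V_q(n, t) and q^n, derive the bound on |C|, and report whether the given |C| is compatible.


V_q(n, t) = 5989, q^n = 1953125, Hamming bound = 326, |C| = 127 ≤ bound (satisfied).

Step 1: Compute V_q(n, t) = Σ_{j=0}^3 C(n, j) (q−1)^j.
  j = 0: C(9,0)·(4)^0 = 1·1 = 1.
  j = 1: C(9,1)·(4)^1 = 9·4 = 36.
  j = 2: C(9,2)·(4)^2 = 36·16 = 576.
  j = 3: C(9,3)·(4)^3 = 84·64 = 5376.
  V_q(n, t) = 1 + 36 + 576 + 5376 = 5989.
Step 2: q^n = 5^9 = 1953125.
Step 3: Hamming bound ⌊q^n / V_q(n,t)⌋ = ⌊1953125/5989⌋ = 326.
Step 4: Compare |C| = 127 to 326: satisfied.
The claimed |C| lies below the Hamming bound.


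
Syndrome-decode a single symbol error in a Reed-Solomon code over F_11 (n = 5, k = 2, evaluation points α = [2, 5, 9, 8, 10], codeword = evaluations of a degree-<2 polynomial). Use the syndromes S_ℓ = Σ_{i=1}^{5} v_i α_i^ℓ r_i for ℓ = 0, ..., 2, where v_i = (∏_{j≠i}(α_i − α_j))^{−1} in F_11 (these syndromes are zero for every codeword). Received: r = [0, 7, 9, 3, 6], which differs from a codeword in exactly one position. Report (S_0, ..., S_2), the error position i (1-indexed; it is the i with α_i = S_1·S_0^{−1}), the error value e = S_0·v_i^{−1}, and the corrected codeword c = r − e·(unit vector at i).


S = (8, 3, 8), error at position 5, error magnitude e = 2, c = [0, 7, 9, 3, 4].

Step 1: column multipliers v_i = (∏_{j≠i}(α_i − α_j))^{−1} mod 11.
  i = 1 (α = 2): (2−5)(2−9)(2−8)(2−10) = (−3)·(−7)·(−6)·(−8) = 1008 ≡ 7, so v_1 = 7^{−1} = 8 (mod 11).
  i = 2 (α = 5): (5−2)(5−9)(5−8)(5−10) = 3·(−4)·(−3)·(−5) = −180 ≡ 7, so v_2 = 7^{−1} = 8 (mod 11).
  i = 3 (α = 9): (9−2)(9−5)(9−8)(9−10) = 7·4·1·(−1) = −28 ≡ 5, so v_3 = 5^{−1} = 9 (mod 11).
  i = 4 (α = 8): (8−2)(8−5)(8−9)(8−10) = 6·3·(−1)·(−2) = 36 ≡ 3, so v_4 = 3^{−1} = 4 (mod 11).
  i = 5 (α = 10): (10−2)(10−5)(10−9)(10−8) = 8·5·1·2 = 80 ≡ 3, so v_5 = 3^{−1} = 4 (mod 11).
  v = [8, 8, 9, 4, 4].
Step 2: syndromes of r = [0, 7, 9, 3, 6] (all sums mod 11).
  S_0 = Σ v_i r_i = 8·0 + 8·7 + 9·9 + 4·3 + 4·6 = 173 ≡ 8.
  S_1 = Σ v_i α_i r_i = 8·2·0 + 8·5·7 + 9·9·9 + 4·8·3 + 4·10·6 = 1345 ≡ 3.
  α_i^2 mod 11 = [4, 3, 4, 9, 1].
  S_2 = Σ v_i α_i^2 r_i = 8·4·0 + 8·3·7 + 9·4·9 + 4·9·3 + 4·1·6 = 624 ≡ 8.
  S = (8, 3, 8) ≠ 0, so r is not a codeword (an error is present).
Step 3: locate the error. For a single error e at position i, S_ℓ = v_i·e·α_i^ℓ, so α_err = S_1/S_0.
  S_0^{−1} = 8^{−1} = 7 (mod 11), so α_err = 3·7 = 21 ≡ 10 = α_5. Error position i = 5.
  Consistency check: S_2/S_1 = 8·4 = 32 ≡ 10 = α_err ✓ (single-error assumption holds).
Step 4: error magnitude e = S_0/v_5 = S_0·∏_{j≠5}(α_5 − α_j) = 8·3 = 24 ≡ 2 (mod 11).
Step 5: correct position 5: c_5 = r_5 − e = 6 − 2 ≡ 4 (mod 11). Hence c = [0, 7, 9, 3, 4].
  Check: interpolating c through the α_i gives m(x) = 10 + 6·x (degree < 2) with m(α_i) = c_i for every i, so c is indeed a codeword.


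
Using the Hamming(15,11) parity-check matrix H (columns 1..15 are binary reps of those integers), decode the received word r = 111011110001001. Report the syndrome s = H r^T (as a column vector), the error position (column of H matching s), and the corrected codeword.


s = (1, 1, 1, 1)^T, error position = 15, corrected codeword c = 111011110001000

Compute s = H r^T mod 2 one row at a time:
  s_1 = 1 + 0 + 0 + 0 + 1 + 0 + 0 + 1 = 3 ≡ 1 (mod 2).
  s_2 = 0 + 1 + 1 + 1 + 1 + 0 + 0 + 1 = 5 ≡ 1 (mod 2).
  s_3 = 1 + 1 + 1 + 1 + 0 + 0 + 0 + 1 = 5 ≡ 1 (mod 2).
  s_4 = 1 + 1 + 1 + 1 + 0 + 0 + 0 + 1 = 5 ≡ 1 (mod 2).
s = (1, 1, 1, 1)^T — this equals column 15 of H (binary 1111), so error is at position 15.
Correct: flip bit 15 of r = 111011110001001 to get c = 111011110001000.


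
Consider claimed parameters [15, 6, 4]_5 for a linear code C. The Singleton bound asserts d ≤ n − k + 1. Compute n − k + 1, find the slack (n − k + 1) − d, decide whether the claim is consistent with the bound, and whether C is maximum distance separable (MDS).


Singleton RHS = n − k + 1 = 10, slack = 6, bound satisfied, not MDS.

Singleton bound: d ≤ n − k + 1.
Here n = 15, k = 6, so n − k + 1 = 10.
Given d = 4, check d ≤ 10: YES.
Slack = (n − k + 1) − d = 6.
The code is NOT MDS (slack = 6 > 0).
Description: the claimed parameters are [15, 6, 4]_5; such a code would be non-MDS.


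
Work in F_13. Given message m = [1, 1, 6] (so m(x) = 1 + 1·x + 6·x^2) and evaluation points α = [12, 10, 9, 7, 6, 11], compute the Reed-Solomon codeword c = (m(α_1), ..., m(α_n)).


c = [6, 0, 2, 3, 2, 10]

Message polynomial: m(x) = 1 + 1·x + 6·x^2 (mod 13).
For each evaluation point α_i, compute m(α_i) mod 13:
  α_1 = 12: Horner steps 6 → 8 → 6, so m(12) = 6.
  α_2 = 10: Horner steps 6 → 9 → 0, so m(10) = 0.
  α_3 = 9: Horner steps 6 → 3 → 2, so m(9) = 2.
  α_4 = 7: Horner steps 6 → 4 → 3, so m(7) = 3.
  α_5 = 6: Horner steps 6 → 11 → 2, so m(6) = 2.
  α_6 = 11: Horner steps 6 → 2 → 10, so m(11) = 10.
Codeword c = [6, 0, 2, 3, 2, 10] ∈ F_13^6.


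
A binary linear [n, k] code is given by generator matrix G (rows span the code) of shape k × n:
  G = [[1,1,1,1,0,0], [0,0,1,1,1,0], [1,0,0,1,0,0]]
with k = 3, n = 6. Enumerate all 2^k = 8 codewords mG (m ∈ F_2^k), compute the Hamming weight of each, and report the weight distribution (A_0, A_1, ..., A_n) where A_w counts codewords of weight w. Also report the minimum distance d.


Weight distribution: A_0 = 1, A_2 = 2, A_3 = 4, A_4 = 1. Minimum distance d = 2.

Enumerate all 2^3 = 8 messages m ∈ F_2^3.
For each, compute codeword c = mG in F_2^6, then tally its weight.
  m = 000 → c = 000000, weight = 0.
  m = 100 → c = 111100, weight = 4.
  m = 010 → c = 001110, weight = 3.
  m = 110 → c = 110010, weight = 3.
  m = 001 → c = 100100, weight = 2.
  m = 101 → c = 011000, weight = 2.
  m = 011 → c = 101010, weight = 3.
  m = 111 → c = 010110, weight = 3.
Tally weights:
  weight 0: 1 codewords.
  weight 2: 2 codewords.
  weight 3: 4 codewords.
  weight 4: 1 codewords.
Minimum distance d = smallest w > 0 with A_w > 0 = 2.
Sanity: Σ A_w = 8 = 2^3 = 8 ✓.


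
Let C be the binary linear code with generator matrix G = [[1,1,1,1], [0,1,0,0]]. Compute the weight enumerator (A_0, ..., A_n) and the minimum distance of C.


Weight distribution: A_0 = 1, A_1 = 1, A_3 = 1, A_4 = 1. Minimum distance d = 1.

Enumerate all 2^2 = 4 messages m ∈ F_2^2.
For each, compute codeword c = mG in F_2^4, then tally its weight.
  m = 00 → c = 0000, weight = 0.
  m = 10 → c = 1111, weight = 4.
  m = 01 → c = 0100, weight = 1.
  m = 11 → c = 1011, weight = 3.
Tally weights:
  weight 0: 1 codewords.
  weight 1: 1 codewords.
  weight 3: 1 codewords.
  weight 4: 1 codewords.
Minimum distance d = smallest w > 0 with A_w > 0 = 1.
Sanity: Σ A_w = 4 = 2^2 = 4 ✓.


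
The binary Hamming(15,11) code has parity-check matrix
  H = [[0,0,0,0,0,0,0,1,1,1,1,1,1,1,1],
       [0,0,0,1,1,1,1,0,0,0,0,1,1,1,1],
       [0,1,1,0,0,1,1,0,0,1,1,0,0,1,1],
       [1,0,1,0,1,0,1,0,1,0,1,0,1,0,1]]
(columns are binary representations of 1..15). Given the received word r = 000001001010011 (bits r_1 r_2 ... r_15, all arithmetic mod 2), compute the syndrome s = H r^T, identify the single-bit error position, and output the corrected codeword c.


s = (0, 1, 0, 1)^T, error position = 5, corrected codeword c = 000011001010011

Compute s = H r^T mod 2 one row at a time:
  s_1 = 0 + 1 + 0 + 1 + 0 + 0 + 1 + 1 = 4 ≡ 0 (mod 2).
  s_2 = 0 + 0 + 1 + 0 + 0 + 0 + 1 + 1 = 3 ≡ 1 (mod 2).
  s_3 = 0 + 0 + 1 + 0 + 0 + 1 + 1 + 1 = 4 ≡ 0 (mod 2).
  s_4 = 0 + 0 + 0 + 0 + 1 + 1 + 0 + 1 = 3 ≡ 1 (mod 2).
s = (0, 1, 0, 1)^T — this equals column 5 of H (binary 0101), so error is at position 5.
Correct: flip bit 5 of r = 000001001010011 to get c = 000011001010011.


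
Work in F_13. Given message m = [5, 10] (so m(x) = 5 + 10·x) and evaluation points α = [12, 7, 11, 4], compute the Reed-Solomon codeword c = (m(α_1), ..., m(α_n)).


c = [8, 10, 11, 6]

Message polynomial: m(x) = 5 + 10·x (mod 13).
For each evaluation point α_i, compute m(α_i) mod 13:
  α_1 = 12: Horner steps 10 → 8, so m(12) = 8.
  α_2 = 7: Horner steps 10 → 10, so m(7) = 10.
  α_3 = 11: Horner steps 10 → 11, so m(11) = 11.
  α_4 = 4: Horner steps 10 → 6, so m(4) = 6.
Codeword c = [8, 10, 11, 6] ∈ F_13^4.


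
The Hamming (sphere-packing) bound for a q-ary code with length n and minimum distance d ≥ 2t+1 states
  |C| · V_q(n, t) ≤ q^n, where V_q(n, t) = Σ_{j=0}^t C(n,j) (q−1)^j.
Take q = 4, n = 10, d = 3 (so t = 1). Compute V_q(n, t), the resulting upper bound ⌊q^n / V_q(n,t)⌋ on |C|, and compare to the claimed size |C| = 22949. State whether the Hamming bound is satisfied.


V_q(n, t) = 31, q^n = 1048576, Hamming bound = 33825, |C| = 22949 ≤ bound (satisfied).

Step 1: Compute V_q(n, t) = Σ_{j=0}^1 C(n, j) (q−1)^j.
  j = 0: C(10,0)·(3)^0 = 1·1 = 1.
  j = 1: C(10,1)·(3)^1 = 10·3 = 30.
  V_q(n, t) = 1 + 30 = 31.
Step 2: q^n = 4^10 = 1048576.
Step 3: Hamming bound ⌊q^n / V_q(n,t)⌋ = ⌊1048576/31⌋ = 33825.
Step 4: Compare |C| = 22949 to 33825: satisfied.
The claimed |C| lies below the Hamming bound.


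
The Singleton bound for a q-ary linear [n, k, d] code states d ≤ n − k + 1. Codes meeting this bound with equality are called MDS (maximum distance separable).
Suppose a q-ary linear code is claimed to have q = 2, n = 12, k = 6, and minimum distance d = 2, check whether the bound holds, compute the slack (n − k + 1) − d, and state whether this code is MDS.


Singleton RHS = n − k + 1 = 7, slack = 5, bound satisfied, not MDS.

Singleton bound: d ≤ n − k + 1.
Here n = 12, k = 6, so n − k + 1 = 7.
Given d = 2, check d ≤ 7: YES.
Slack = (n − k + 1) − d = 5.
The code is NOT MDS (slack = 5 > 0).
Description: the claimed parameters are [12, 6, 2]_2; such a code would be non-MDS.


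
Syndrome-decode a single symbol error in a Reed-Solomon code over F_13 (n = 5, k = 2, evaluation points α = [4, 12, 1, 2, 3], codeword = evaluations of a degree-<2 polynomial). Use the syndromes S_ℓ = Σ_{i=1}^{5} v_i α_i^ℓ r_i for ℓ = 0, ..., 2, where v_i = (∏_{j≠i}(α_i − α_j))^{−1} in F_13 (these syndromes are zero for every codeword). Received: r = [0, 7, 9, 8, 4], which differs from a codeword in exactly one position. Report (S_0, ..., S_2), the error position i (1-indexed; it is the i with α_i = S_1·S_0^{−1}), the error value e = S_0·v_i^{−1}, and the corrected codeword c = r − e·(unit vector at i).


S = (10, 10, 10), error at position 3, error magnitude e = 10, c = [0, 7, 12, 8, 4].

Step 1: column multipliers v_i = (∏_{j≠i}(α_i − α_j))^{−1} mod 13.
  i = 1 (α = 4): (4−12)(4−1)(4−2)(4−3) = (−8)·3·2·1 = −48 ≡ 4, so v_1 = 4^{−1} = 10 (mod 13).
  i = 2 (α = 12): (12−4)(12−1)(12−2)(12−3) = 8·11·10·9 = 7920 ≡ 3, so v_2 = 3^{−1} = 9 (mod 13).
  i = 3 (α = 1): (1−4)(1−12)(1−2)(1−3) = (−3)·(−11)·(−1)·(−2) = 66 ≡ 1, so v_3 = 1^{−1} = 1 (mod 13).
  i = 4 (α = 2): (2−4)(2−12)(2−1)(2−3) = (−2)·(−10)·1·(−1) = −20 ≡ 6, so v_4 = 6^{−1} = 11 (mod 13).
  i = 5 (α = 3): (3−4)(3−12)(3−1)(3−2) = (−1)·(−9)·2·1 = 18 ≡ 5, so v_5 = 5^{−1} = 8 (mod 13).
  v = [10, 9, 1, 11, 8].
Step 2: syndromes of r = [0, 7, 9, 8, 4] (all sums mod 13).
  S_0 = Σ v_i r_i = 10·0 + 9·7 + 1·9 + 11·8 + 8·4 = 192 ≡ 10.
  S_1 = Σ v_i α_i r_i = 10·4·0 + 9·12·7 + 1·1·9 + 11·2·8 + 8·3·4 = 1037 ≡ 10.
  α_i^2 mod 13 = [3, 1, 1, 4, 9].
  S_2 = Σ v_i α_i^2 r_i = 10·3·0 + 9·1·7 + 1·1·9 + 11·4·8 + 8·9·4 = 712 ≡ 10.
  S = (10, 10, 10) ≠ 0, so r is not a codeword (an error is present).
Step 3: locate the error. For a single error e at position i, S_ℓ = v_i·e·α_i^ℓ, so α_err = S_1/S_0.
  S_0^{−1} = 10^{−1} = 4 (mod 13), so α_err = 10·4 = 40 ≡ 1 = α_3. Error position i = 3.
  Consistency check: S_2/S_1 = 10·4 = 40 ≡ 1 = α_err ✓ (single-error assumption holds).
Step 4: error magnitude e = S_0/v_3 = S_0·∏_{j≠3}(α_3 − α_j) = 10·1 = 10 ≡ 10 (mod 13).
Step 5: correct position 3: c_3 = r_3 − e = 9 − 10 ≡ 12 (mod 13). Hence c = [0, 7, 12, 8, 4].
  Check: interpolating c through the α_i gives m(x) = 3 + 9·x (degree < 2) with m(α_i) = c_i for every i, so c is indeed a codeword.


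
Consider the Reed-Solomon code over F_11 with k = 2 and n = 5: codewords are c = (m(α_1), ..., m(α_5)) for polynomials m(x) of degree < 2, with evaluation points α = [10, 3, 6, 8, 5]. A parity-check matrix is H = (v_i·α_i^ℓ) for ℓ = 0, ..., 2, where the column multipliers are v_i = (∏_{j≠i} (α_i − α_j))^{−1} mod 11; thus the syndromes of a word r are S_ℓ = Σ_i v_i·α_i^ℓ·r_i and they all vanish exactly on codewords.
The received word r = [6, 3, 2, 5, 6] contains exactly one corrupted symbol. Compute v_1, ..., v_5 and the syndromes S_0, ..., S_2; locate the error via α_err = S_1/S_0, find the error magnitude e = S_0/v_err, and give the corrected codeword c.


S = (4, 7, 4), error at position 1, error magnitude e = 9, c = [8, 3, 2, 5, 6].

Step 1: column multipliers v_i = (∏_{j≠i}(α_i − α_j))^{−1} mod 11.
  i = 1 (α = 10): (10−3)(10−6)(10−8)(10−5) = 7·4·2·5 = 280 ≡ 5, so v_1 = 5^{−1} = 9 (mod 11).
  i = 2 (α = 3): (3−10)(3−6)(3−8)(3−5) = (−7)·(−3)·(−5)·(−2) = 210 ≡ 1, so v_2 = 1^{−1} = 1 (mod 11).
  i = 3 (α = 6): (6−10)(6−3)(6−8)(6−5) = (−4)·3·(−2)·1 = 24 ≡ 2, so v_3 = 2^{−1} = 6 (mod 11).
  i = 4 (α = 8): (8−10)(8−3)(8−6)(8−5) = (−2)·5·2·3 = −60 ≡ 6, so v_4 = 6^{−1} = 2 (mod 11).
  i = 5 (α = 5): (5−10)(5−3)(5−6)(5−8) = (−5)·2·(−1)·(−3) = −30 ≡ 3, so v_5 = 3^{−1} = 4 (mod 11).
  v = [9, 1, 6, 2, 4].
Step 2: syndromes of r = [6, 3, 2, 5, 6] (all sums mod 11).
  S_0 = Σ v_i r_i = 9·6 + 1·3 + 6·2 + 2·5 + 4·6 = 103 ≡ 4.
  S_1 = Σ v_i α_i r_i = 9·10·6 + 1·3·3 + 6·6·2 + 2·8·5 + 4·5·6 = 821 ≡ 7.
  α_i^2 mod 11 = [1, 9, 3, 9, 3].
  S_2 = Σ v_i α_i^2 r_i = 9·1·6 + 1·9·3 + 6·3·2 + 2·9·5 + 4·3·6 = 279 ≡ 4.
  S = (4, 7, 4) ≠ 0, so r is not a codeword (an error is present).
Step 3: locate the error. For a single error e at position i, S_ℓ = v_i·e·α_i^ℓ, so α_err = S_1/S_0.
  S_0^{−1} = 4^{−1} = 3 (mod 11), so α_err = 7·3 = 21 ≡ 10 = α_1. Error position i = 1.
  Consistency check: S_2/S_1 = 4·8 = 32 ≡ 10 = α_err ✓ (single-error assumption holds).
Step 4: error magnitude e = S_0/v_1 = S_0·∏_{j≠1}(α_1 − α_j) = 4·5 = 20 ≡ 9 (mod 11).
Step 5: correct position 1: c_1 = r_1 − e = 6 − 9 ≡ 8 (mod 11). Hence c = [8, 3, 2, 5, 6].
  Check: interpolating c through the α_i gives m(x) = 4 + 7·x (degree < 2) with m(α_i) = c_i for every i, so c is indeed a codeword.


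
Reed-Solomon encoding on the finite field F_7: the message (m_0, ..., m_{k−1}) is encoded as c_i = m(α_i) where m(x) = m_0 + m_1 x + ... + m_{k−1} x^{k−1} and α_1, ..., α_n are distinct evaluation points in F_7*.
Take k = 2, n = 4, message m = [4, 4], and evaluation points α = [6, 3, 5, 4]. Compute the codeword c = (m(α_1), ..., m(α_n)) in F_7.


c = [0, 2, 3, 6]

Message polynomial: m(x) = 4 + 4·x (mod 7).
For each evaluation point α_i, compute m(α_i) mod 7:
  α_1 = 6: Horner steps 4 → 0, so m(6) = 0.
  α_2 = 3: Horner steps 4 → 2, so m(3) = 2.
  α_3 = 5: Horner steps 4 → 3, so m(5) = 3.
  α_4 = 4: Horner steps 4 → 6, so m(4) = 6.
Codeword c = [0, 2, 3, 6] ∈ F_7^4.


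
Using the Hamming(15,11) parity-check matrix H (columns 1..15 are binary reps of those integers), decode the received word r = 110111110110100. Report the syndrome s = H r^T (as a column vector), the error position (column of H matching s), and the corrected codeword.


s = (0, 1, 1, 1)^T, error position = 7, corrected codeword c = 110111010110100

Compute s = H r^T mod 2 one row at a time:
  s_1 = 1 + 0 + 1 + 1 + 0 + 1 + 0 + 0 = 4 ≡ 0 (mod 2).
  s_2 = 1 + 1 + 1 + 1 + 0 + 1 + 0 + 0 = 5 ≡ 1 (mod 2).
  s_3 = 1 + 0 + 1 + 1 + 1 + 1 + 0 + 0 = 5 ≡ 1 (mod 2).
  s_4 = 1 + 0 + 1 + 1 + 0 + 1 + 1 + 0 = 5 ≡ 1 (mod 2).
s = (0, 1, 1, 1)^T — this equals column 7 of H (binary 0111), so error is at position 7.
Correct: flip bit 7 of r = 110111110110100 to get c = 110111010110100.


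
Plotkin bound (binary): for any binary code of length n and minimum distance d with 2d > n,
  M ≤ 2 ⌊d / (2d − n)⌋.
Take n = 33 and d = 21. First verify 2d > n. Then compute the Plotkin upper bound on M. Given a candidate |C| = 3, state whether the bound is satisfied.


Plotkin bound M ≤ 4; given |C| = 3 ≤ bound (satisfied).

Check applicability: 2d = 42, n = 33.
2d − n = 9 > 0, so Plotkin applies.
Compute d/(2d−n) = 21/9 ≈ 2.3333.
⌊d/(2d−n)⌋ = 2.
Plotkin bound: M ≤ 2·2 = 4.
Given |C| = 3, check: satisfied.
This |C| is below the Plotkin bound.


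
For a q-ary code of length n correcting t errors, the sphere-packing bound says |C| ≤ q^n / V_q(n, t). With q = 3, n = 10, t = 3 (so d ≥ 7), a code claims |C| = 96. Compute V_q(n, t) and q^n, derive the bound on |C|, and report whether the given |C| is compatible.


V_q(n, t) = 1161, q^n = 59049, Hamming bound = 50, |C| = 96 > bound (violated).

Step 1: Compute V_q(n, t) = Σ_{j=0}^3 C(n, j) (q−1)^j.
  j = 0: C(10,0)·(2)^0 = 1·1 = 1.
  j = 1: C(10,1)·(2)^1 = 10·2 = 20.
  j = 2: C(10,2)·(2)^2 = 45·4 = 180.
  j = 3: C(10,3)·(2)^3 = 120·8 = 960.
  V_q(n, t) = 1 + 20 + 180 + 960 = 1161.
Step 2: q^n = 3^10 = 59049.
Step 3: Hamming bound ⌊q^n / V_q(n,t)⌋ = ⌊59049/1161⌋ = 50.
Step 4: Compare |C| = 96 to 50: violated.
The claimed |C| lies above the Hamming bound, so no 3-ary code of length 10 with d ≥ 7 can have 96 codewords.


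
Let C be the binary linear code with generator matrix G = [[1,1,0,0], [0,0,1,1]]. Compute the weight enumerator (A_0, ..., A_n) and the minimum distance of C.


Weight distribution: A_0 = 1, A_2 = 2, A_4 = 1. Minimum distance d = 2.

Enumerate all 2^2 = 4 messages m ∈ F_2^2.
For each, compute codeword c = mG in F_2^4, then tally its weight.
  m = 00 → c = 0000, weight = 0.
  m = 10 → c = 1100, weight = 2.
  m = 01 → c = 0011, weight = 2.
  m = 11 → c = 1111, weight = 4.
Tally weights:
  weight 0: 1 codewords.
  weight 2: 2 codewords.
  weight 4: 1 codewords.
Minimum distance d = smallest w > 0 with A_w > 0 = 2.
Sanity: Σ A_w = 4 = 2^2 = 4 ✓.


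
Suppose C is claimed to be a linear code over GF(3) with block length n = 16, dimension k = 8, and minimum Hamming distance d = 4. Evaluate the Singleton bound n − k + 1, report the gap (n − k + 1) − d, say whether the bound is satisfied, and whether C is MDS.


Singleton RHS = n − k + 1 = 9, slack = 5, bound satisfied, not MDS.

Singleton bound: d ≤ n − k + 1.
Here n = 16, k = 8, so n − k + 1 = 9.
Given d = 4, check d ≤ 9: YES.
Slack = (n − k + 1) − d = 5.
The code is NOT MDS (slack = 5 > 0).
Description: the claimed parameters are [16, 8, 4]_3; such a code would be non-MDS.


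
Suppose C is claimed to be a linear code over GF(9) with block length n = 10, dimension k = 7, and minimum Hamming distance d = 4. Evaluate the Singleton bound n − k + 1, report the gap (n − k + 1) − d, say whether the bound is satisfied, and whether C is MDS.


Singleton RHS = n − k + 1 = 4, slack = 0, bound satisfied, MDS.

Singleton bound: d ≤ n − k + 1.
Here n = 10, k = 7, so n − k + 1 = 4.
Given d = 4, check d ≤ 4: YES.
Slack = (n − k + 1) − d = 0.
The code is MDS (slack = 0).
Description: the claimed parameters are [10, 7, 4]_9; such a code would be MDS (meets Singleton bound).


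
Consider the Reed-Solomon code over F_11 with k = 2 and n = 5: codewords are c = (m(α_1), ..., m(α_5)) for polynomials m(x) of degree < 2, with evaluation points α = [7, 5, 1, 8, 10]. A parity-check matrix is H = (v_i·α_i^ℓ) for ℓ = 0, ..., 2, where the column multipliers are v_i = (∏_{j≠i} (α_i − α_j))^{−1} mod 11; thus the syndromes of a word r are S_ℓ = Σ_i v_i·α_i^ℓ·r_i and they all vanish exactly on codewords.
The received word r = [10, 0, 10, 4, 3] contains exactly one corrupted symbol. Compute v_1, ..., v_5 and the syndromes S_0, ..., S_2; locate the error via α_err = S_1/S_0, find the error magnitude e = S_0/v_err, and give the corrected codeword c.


S = (6, 6, 6), error at position 3, error magnitude e = 8, c = [10, 0, 2, 4, 3].

Step 1: column multipliers v_i = (∏_{j≠i}(α_i − α_j))^{−1} mod 11.
  i = 1 (α = 7): (7−5)(7−1)(7−8)(7−10) = 2·6·(−1)·(−3) = 36 ≡ 3, so v_1 = 3^{−1} = 4 (mod 11).
  i = 2 (α = 5): (5−7)(5−1)(5−8)(5−10) = (−2)·4·(−3)·(−5) = −120 ≡ 1, so v_2 = 1^{−1} = 1 (mod 11).
  i = 3 (α = 1): (1−7)(1−5)(1−8)(1−10) = (−6)·(−4)·(−7)·(−9) = 1512 ≡ 5, so v_3 = 5^{−1} = 9 (mod 11).
  i = 4 (α = 8): (8−7)(8−5)(8−1)(8−10) = 1·3·7·(−2) = −42 ≡ 2, so v_4 = 2^{−1} = 6 (mod 11).
  i = 5 (α = 10): (10−7)(10−5)(10−1)(10−8) = 3·5·9·2 = 270 ≡ 6, so v_5 = 6^{−1} = 2 (mod 11).
  v = [4, 1, 9, 6, 2].
Step 2: syndromes of r = [10, 0, 10, 4, 3] (all sums mod 11).
  S_0 = Σ v_i r_i = 4·10 + 1·0 + 9·10 + 6·4 + 2·3 = 160 ≡ 6.
  S_1 = Σ v_i α_i r_i = 4·7·10 + 1·5·0 + 9·1·10 + 6·8·4 + 2·10·3 = 622 ≡ 6.
  α_i^2 mod 11 = [5, 3, 1, 9, 1].
  S_2 = Σ v_i α_i^2 r_i = 4·5·10 + 1·3·0 + 9·1·10 + 6·9·4 + 2·1·3 = 512 ≡ 6.
  S = (6, 6, 6) ≠ 0, so r is not a codeword (an error is present).
Step 3: locate the error. For a single error e at position i, S_ℓ = v_i·e·α_i^ℓ, so α_err = S_1/S_0.
  S_0^{−1} = 6^{−1} = 2 (mod 11), so α_err = 6·2 = 12 ≡ 1 = α_3. Error position i = 3.
  Consistency check: S_2/S_1 = 6·2 = 12 ≡ 1 = α_err ✓ (single-error assumption holds).
Step 4: error magnitude e = S_0/v_3 = S_0·∏_{j≠3}(α_3 − α_j) = 6·5 = 30 ≡ 8 (mod 11).
Step 5: correct position 3: c_3 = r_3 − e = 10 − 8 ≡ 2 (mod 11). Hence c = [10, 0, 2, 4, 3].
  Check: interpolating c through the α_i gives m(x) = 8 + 5·x (degree < 2) with m(α_i) = c_i for every i, so c is indeed a codeword.
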